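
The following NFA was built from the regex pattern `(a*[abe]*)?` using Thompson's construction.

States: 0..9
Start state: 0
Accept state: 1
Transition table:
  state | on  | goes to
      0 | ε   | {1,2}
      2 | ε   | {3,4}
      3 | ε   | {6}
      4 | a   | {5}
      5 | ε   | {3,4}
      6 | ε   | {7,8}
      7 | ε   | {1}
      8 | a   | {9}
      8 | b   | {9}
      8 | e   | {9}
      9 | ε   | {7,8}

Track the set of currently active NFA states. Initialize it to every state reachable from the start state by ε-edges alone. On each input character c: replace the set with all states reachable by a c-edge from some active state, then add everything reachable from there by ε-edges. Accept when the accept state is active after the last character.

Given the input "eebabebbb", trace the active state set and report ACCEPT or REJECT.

initial (ε-close {0}): {0,1,2,3,4,6,7,8}
'e' @ 1: {1,7,8,9}  ✓accept
'e' @ 2: {1,7,8,9}  ✓accept
'b' @ 3: {1,7,8,9}  ✓accept
'a' @ 4: {1,7,8,9}  ✓accept
'b' @ 5: {1,7,8,9}  ✓accept
'e' @ 6: {1,7,8,9}  ✓accept
'b' @ 7: {1,7,8,9}  ✓accept
'b' @ 8: {1,7,8,9}  ✓accept
'b' @ 9: {1,7,8,9}  ✓accept
final: {1,7,8,9}; accept 1 in set

Answer: ACCEPT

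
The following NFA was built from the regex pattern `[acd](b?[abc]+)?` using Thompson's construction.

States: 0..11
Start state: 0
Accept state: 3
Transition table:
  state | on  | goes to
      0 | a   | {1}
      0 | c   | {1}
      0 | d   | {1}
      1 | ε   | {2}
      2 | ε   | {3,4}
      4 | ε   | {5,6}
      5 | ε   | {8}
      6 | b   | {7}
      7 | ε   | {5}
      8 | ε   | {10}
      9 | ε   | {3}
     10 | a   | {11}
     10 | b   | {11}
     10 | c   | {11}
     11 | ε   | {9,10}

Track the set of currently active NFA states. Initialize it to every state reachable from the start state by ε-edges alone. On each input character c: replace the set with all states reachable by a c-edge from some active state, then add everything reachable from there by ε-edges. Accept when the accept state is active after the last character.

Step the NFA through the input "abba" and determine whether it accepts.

S₀ = ε-closure({0}) = {0}
'a' @ 1: {1,2,3,4,5,6,8,10}  [accepting]
'b' @ 2: {3,5,7,8,9,10,11}  [accepting]
'b' @ 3: {3,9,10,11}  [accepting]
'a' @ 4: {3,9,10,11}  [accepting]
final: {3,9,10,11}; accept 3 in set

Answer: ACCEPT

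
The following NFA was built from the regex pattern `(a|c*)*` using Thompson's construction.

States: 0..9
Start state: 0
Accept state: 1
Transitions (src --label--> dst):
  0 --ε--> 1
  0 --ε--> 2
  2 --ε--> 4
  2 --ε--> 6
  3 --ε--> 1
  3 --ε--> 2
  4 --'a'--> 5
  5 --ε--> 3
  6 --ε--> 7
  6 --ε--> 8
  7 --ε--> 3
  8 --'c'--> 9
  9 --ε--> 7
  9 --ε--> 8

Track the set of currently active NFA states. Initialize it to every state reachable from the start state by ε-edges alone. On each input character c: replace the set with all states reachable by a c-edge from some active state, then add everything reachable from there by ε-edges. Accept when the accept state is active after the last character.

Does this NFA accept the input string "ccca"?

Answer: ACCEPT

Derivation:
S₀ = ε-closure({0}) = {0,1,2,3,4,6,7,8}
'c' @ 1: {1,2,3,4,6,7,8,9}  (accept∈set)
'c' @ 2: {1,2,3,4,6,7,8,9}  (accept∈set)
'c' @ 3: {1,2,3,4,6,7,8,9}  (accept∈set)
'a' @ 4: {1,2,3,4,5,6,7,8}  (accept∈set)
after full input: {1,2,3,4,5,6,7,8}  (accept=1 in)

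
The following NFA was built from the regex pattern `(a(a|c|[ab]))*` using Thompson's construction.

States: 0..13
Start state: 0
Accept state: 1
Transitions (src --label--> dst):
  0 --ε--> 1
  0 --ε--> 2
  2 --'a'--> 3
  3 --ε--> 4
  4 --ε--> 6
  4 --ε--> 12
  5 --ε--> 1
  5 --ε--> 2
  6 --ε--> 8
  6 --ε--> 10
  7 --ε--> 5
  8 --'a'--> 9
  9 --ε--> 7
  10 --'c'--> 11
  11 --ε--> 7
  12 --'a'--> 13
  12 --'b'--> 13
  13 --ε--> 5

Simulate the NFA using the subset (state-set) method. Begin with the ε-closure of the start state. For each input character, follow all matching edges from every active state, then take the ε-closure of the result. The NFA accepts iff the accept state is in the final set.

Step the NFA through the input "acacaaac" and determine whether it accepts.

Answer: ACCEPT

Trace:
initial (ε-close {0}): {0,1,2}
'a' @ 1: {3,4,6,8,10,12}
'c' @ 2: {1,2,5,7,11}  ✓accept
'a' @ 3: {3,4,6,8,10,12}
'c' @ 4: {1,2,5,7,11}  ✓accept
'a' @ 5: {3,4,6,8,10,12}
'a' @ 6: {1,2,5,7,9,13}  ✓accept
'a' @ 7: {3,4,6,8,10,12}
'c' @ 8: {1,2,5,7,11}  ✓accept
end set {1,2,5,7,11} — state 1 in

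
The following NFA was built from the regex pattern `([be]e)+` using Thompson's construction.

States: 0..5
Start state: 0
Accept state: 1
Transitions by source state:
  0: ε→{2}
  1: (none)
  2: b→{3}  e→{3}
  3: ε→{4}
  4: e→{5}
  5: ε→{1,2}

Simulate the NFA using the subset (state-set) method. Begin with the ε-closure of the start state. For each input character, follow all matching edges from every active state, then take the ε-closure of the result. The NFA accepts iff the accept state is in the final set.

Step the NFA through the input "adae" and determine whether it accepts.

start: ε-closure({0}) = {0,2}
'a' @ 1: {}  — state set empty
rest 'dae' ignored (set empty)
final: {}; accept 1 not in set

Answer: REJECT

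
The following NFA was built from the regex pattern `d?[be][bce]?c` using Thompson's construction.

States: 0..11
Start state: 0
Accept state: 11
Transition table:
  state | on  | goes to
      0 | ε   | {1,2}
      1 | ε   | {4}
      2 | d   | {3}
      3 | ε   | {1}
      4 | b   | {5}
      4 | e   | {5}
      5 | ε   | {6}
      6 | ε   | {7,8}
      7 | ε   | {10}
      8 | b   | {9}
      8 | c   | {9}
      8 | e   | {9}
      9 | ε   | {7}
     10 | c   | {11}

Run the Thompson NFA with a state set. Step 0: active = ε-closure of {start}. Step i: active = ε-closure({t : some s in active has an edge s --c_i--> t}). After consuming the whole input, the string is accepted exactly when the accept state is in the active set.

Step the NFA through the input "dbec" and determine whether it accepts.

initial (ε-close {0}): {0,1,2,4}
'd' @ 1: {1,3,4}
'b' @ 2: {5,6,7,8,10}
'e' @ 3: {7,9,10}
'c' @ 4: {11}  ✓accept
end set {11} — state 11 in

Answer: ACCEPT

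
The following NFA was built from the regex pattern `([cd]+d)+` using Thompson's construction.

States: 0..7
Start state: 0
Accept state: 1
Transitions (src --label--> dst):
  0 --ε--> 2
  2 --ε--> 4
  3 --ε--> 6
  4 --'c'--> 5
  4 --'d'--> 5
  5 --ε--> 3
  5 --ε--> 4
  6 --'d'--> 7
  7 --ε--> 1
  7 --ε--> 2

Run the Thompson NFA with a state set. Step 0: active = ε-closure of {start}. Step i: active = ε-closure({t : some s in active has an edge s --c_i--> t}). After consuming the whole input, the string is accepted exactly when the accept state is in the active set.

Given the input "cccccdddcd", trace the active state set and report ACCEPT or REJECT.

S₀ = ε-closure({0}) = {0,2,4}
'c' @ 1: {3,4,5,6}
'c' @ 2: {3,4,5,6}
'c' @ 3: {3,4,5,6}
'c' @ 4: {3,4,5,6}
'c' @ 5: {3,4,5,6}
'd' @ 6: {1,2,3,4,5,6,7}  (accept∈set)
'd' @ 7: {1,2,3,4,5,6,7}  (accept∈set)
'd' @ 8: {1,2,3,4,5,6,7}  (accept∈set)
'c' @ 9: {3,4,5,6}
'd' @ 10: {1,2,3,4,5,6,7}  (accept∈set)
final: {1,2,3,4,5,6,7}; accept 1 in set

Answer: ACCEPT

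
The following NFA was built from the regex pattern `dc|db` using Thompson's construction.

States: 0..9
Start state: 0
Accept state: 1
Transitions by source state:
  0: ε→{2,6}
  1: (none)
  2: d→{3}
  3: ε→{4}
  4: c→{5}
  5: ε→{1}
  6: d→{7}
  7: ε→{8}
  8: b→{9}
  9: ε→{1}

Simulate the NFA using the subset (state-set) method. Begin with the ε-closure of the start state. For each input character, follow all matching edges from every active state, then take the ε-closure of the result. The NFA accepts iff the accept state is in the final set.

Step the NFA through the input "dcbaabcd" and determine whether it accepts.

Answer: REJECT

Trace:
start: ε-closure({0}) = {0,2,6}
'd' @ 1: {3,4,7,8}
'c' @ 2: {1,5}  ✓accept
'b' @ 3: {}  — dead — no transitions
rest 'aabcd' ignored (set empty)
end set {} — state 1 not in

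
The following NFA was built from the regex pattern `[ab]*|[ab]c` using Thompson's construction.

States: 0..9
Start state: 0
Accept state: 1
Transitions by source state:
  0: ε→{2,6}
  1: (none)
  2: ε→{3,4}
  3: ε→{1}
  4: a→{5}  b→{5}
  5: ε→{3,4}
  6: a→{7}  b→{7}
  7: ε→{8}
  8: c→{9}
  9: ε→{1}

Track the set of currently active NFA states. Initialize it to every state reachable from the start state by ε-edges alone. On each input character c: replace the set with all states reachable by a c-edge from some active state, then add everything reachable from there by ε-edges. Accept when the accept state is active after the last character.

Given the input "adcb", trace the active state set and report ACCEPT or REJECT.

start: ε-closure({0}) = {0,1,2,3,4,6}
'a' @ 1: {1,3,4,5,7,8}  [accepting]
'd' @ 2: {}  — state set empty
rest 'cb' ignored (set empty)
after full input: {}  (accept=1 not in)

Answer: REJECT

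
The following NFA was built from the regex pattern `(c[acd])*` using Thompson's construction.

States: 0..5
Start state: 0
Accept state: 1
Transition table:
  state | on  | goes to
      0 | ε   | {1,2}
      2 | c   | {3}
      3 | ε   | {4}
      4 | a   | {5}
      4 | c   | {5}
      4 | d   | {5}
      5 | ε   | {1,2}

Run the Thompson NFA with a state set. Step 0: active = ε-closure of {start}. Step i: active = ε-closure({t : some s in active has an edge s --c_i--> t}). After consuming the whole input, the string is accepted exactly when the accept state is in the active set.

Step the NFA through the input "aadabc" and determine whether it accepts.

Answer: REJECT

Steps:
start: ε-closure({0}) = {0,1,2}
'a' @ 1: {}  — no active states
rest 'adabc' ignored (set empty)
after full input: {}  (accept=1 not in)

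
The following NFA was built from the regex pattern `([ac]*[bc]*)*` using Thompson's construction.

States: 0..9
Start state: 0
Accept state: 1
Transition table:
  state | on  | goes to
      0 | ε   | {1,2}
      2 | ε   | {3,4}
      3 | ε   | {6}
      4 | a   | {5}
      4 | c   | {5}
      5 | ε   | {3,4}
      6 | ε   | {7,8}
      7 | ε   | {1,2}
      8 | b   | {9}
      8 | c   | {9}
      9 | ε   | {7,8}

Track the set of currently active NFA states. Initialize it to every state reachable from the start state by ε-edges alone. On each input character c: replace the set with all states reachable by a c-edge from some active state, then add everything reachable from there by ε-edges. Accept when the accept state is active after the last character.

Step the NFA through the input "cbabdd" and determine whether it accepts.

Answer: REJECT

Derivation:
S₀ = ε-closure({0}) = {0,1,2,3,4,6,7,8}
'c' @ 1: {1,2,3,4,5,6,7,8,9}  (accept∈set)
'b' @ 2: {1,2,3,4,6,7,8,9}  (accept∈set)
'a' @ 3: {1,2,3,4,5,6,7,8}  (accept∈set)
'b' @ 4: {1,2,3,4,6,7,8,9}  (accept∈set)
'd' @ 5: {}  — state set empty
rest 'd' ignored (set empty)
end set {} — state 1 not in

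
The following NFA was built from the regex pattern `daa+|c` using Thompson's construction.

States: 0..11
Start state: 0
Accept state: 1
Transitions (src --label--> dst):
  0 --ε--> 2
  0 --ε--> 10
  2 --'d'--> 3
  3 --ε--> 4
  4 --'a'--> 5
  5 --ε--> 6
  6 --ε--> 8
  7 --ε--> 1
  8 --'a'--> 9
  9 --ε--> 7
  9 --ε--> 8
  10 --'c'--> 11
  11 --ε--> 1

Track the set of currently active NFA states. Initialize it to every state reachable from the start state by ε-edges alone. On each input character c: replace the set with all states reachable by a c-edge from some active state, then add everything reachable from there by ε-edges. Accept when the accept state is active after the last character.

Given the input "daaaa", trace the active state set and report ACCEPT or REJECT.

start: ε-closure({0}) = {0,2,10}
'd' @ 1: {3,4}
'a' @ 2: {5,6,8}
'a' @ 3: {1,7,8,9}  (accept∈set)
'a' @ 4: {1,7,8,9}  (accept∈set)
'a' @ 5: {1,7,8,9}  (accept∈set)
end set {1,7,8,9} — state 1 in

Answer: ACCEPT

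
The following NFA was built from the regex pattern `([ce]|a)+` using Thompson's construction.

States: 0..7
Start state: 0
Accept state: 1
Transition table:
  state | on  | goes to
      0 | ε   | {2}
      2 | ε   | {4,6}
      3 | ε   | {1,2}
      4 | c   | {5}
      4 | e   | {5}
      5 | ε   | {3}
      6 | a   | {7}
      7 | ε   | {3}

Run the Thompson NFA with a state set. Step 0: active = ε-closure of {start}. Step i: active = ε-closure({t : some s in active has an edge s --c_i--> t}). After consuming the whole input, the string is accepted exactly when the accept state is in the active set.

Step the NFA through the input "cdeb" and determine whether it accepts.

Answer: REJECT

Steps:
start: ε-closure({0}) = {0,2,4,6}
'c' @ 1: {1,2,3,4,5,6}  ✓accept
'd' @ 2: {}  — state set empty
rest 'eb' ignored (set empty)
after full input: {}  (accept=1 not in)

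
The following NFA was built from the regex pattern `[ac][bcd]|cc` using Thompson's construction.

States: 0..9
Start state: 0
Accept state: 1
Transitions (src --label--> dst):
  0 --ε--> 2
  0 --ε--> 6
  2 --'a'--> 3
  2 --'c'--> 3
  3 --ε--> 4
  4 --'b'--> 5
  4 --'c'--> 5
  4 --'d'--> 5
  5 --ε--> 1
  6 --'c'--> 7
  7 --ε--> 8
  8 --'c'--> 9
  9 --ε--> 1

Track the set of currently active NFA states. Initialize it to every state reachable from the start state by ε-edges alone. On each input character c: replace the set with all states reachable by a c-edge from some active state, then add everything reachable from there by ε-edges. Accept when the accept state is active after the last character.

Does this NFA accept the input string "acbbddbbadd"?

Answer: REJECT

Steps:
start: ε-closure({0}) = {0,2,6}
'a' @ 1: {3,4}
'c' @ 2: {1,5}  [accepting]
'b' @ 3: {}  — dead — no transitions
rest 'bddbbadd' ignored (set empty)
end set {} — state 1 not in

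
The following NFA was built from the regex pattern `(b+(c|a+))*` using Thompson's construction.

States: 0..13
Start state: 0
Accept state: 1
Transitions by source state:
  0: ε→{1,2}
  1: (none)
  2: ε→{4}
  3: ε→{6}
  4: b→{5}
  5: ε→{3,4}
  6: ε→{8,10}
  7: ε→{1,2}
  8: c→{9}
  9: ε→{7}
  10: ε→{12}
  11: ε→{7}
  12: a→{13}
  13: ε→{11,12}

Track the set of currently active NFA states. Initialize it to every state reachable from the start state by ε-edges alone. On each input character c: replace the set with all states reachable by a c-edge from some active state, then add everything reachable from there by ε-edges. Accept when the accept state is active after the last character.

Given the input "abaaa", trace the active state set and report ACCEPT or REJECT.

Answer: REJECT

Steps:
S₀ = ε-closure({0}) = {0,1,2,4}
'a' @ 1: {}  — dead — no transitions
rest 'baaa' ignored (set empty)
final: {}; accept 1 not in set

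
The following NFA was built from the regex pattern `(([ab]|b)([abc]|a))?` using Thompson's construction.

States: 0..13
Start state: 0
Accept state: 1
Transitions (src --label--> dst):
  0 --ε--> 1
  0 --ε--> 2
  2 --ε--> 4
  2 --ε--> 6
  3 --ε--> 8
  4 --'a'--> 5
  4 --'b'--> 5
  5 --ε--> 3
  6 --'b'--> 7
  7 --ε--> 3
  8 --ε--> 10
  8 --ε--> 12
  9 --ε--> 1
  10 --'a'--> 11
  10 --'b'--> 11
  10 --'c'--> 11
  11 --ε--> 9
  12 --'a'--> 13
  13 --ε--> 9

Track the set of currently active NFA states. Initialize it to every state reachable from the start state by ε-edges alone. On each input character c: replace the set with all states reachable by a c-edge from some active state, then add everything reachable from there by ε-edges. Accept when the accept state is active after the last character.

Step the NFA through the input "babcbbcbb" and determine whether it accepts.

initial (ε-close {0}): {0,1,2,4,6}
'b' @ 1: {3,5,7,8,10,12}
'a' @ 2: {1,9,11,13}  [accepting]
'b' @ 3: {}  — state set empty
rest 'cbbcbb' ignored (set empty)
end set {} — state 1 not in

Answer: REJECT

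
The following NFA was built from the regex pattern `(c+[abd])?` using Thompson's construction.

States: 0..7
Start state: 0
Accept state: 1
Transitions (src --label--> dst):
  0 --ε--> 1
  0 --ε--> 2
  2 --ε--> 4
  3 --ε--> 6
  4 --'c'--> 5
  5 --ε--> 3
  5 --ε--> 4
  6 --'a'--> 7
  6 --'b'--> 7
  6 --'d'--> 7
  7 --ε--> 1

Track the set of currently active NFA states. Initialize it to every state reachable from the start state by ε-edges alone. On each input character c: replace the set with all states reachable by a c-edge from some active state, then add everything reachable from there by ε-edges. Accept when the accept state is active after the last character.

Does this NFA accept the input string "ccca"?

Answer: ACCEPT

Steps:
start: ε-closure({0}) = {0,1,2,4}
'c' @ 1: {3,4,5,6}
'c' @ 2: {3,4,5,6}
'c' @ 3: {3,4,5,6}
'a' @ 4: {1,7}  ✓accept
final: {1,7}; accept 1 in set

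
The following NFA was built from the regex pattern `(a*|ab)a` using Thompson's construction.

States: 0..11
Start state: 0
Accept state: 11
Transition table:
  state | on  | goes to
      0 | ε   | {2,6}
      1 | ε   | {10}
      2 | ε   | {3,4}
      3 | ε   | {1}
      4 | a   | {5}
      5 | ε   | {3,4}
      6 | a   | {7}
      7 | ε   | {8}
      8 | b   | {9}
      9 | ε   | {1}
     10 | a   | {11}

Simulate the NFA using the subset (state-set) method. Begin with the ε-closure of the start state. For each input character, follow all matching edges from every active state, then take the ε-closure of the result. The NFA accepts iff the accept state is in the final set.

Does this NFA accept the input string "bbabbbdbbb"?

start: ε-closure({0}) = {0,1,2,3,4,6,10}
'b' @ 1: {}  — dead — no transitions
rest 'babbbdbbb' ignored (set empty)
after full input: {}  (accept=11 not in)

Answer: REJECT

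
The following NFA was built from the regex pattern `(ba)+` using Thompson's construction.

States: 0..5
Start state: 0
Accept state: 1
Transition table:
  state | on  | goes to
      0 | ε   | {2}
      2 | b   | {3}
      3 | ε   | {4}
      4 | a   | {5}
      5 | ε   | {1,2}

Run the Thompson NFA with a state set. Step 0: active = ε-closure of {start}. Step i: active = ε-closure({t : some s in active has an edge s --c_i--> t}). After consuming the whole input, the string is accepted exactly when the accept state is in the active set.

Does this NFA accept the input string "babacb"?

initial (ε-close {0}): {0,2}
'b' @ 1: {3,4}
'a' @ 2: {1,2,5}  ✓accept
'b' @ 3: {3,4}
'a' @ 4: {1,2,5}  ✓accept
'c' @ 5: {}  — state set empty
rest 'b' ignored (set empty)
after full input: {}  (accept=1 not in)

Answer: REJECT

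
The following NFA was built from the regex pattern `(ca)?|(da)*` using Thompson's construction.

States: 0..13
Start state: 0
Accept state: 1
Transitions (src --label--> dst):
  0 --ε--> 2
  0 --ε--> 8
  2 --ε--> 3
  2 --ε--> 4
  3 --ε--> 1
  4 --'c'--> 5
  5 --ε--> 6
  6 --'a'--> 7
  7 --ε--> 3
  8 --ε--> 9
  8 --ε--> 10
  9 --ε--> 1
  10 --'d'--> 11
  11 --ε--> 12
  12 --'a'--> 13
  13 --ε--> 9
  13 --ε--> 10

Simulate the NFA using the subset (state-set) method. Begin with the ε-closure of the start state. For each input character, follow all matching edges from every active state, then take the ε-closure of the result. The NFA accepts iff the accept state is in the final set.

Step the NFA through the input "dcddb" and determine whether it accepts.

Answer: REJECT

Derivation:
start: ε-closure({0}) = {0,1,2,3,4,8,9,10}
'd' @ 1: {11,12}
'c' @ 2: {}  — no active states
rest 'ddb' ignored (set empty)
after full input: {}  (accept=1 not in)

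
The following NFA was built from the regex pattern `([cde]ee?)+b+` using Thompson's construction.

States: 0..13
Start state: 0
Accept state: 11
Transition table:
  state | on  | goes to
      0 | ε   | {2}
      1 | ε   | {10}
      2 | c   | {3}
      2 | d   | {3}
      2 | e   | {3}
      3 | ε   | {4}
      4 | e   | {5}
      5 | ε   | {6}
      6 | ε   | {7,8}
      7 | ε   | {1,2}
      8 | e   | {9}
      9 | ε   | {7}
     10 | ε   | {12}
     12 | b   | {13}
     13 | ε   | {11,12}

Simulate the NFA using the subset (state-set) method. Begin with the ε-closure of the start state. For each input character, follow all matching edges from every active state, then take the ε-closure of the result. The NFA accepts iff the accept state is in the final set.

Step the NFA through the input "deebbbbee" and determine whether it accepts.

Answer: REJECT

Derivation:
initial (ε-close {0}): {0,2}
'd' @ 1: {3,4}
'e' @ 2: {1,2,5,6,7,8,10,12}
'e' @ 3: {1,2,3,4,7,9,10,12}
'b' @ 4: {11,12,13}  [accepting]
'b' @ 5: {11,12,13}  [accepting]
'b' @ 6: {11,12,13}  [accepting]
'b' @ 7: {11,12,13}  [accepting]
'e' @ 8: {}  — no active states
rest 'e' ignored (set empty)
end set {} — state 11 not in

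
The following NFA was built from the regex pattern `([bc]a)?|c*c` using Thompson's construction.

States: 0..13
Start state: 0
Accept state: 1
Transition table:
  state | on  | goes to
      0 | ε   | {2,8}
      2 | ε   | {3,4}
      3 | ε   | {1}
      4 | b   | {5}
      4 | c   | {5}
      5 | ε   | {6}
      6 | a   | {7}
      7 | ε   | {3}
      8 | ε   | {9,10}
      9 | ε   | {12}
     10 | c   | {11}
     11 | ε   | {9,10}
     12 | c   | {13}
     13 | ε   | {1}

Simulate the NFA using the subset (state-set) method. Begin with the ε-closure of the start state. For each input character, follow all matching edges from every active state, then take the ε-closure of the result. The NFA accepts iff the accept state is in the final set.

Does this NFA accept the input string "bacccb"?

initial (ε-close {0}): {0,1,2,3,4,8,9,10,12}
'b' @ 1: {5,6}
'a' @ 2: {1,3,7}  ✓accept
'c' @ 3: {}  — dead — no transitions
rest 'ccb' ignored (set empty)
end set {} — state 1 not in

Answer: REJECT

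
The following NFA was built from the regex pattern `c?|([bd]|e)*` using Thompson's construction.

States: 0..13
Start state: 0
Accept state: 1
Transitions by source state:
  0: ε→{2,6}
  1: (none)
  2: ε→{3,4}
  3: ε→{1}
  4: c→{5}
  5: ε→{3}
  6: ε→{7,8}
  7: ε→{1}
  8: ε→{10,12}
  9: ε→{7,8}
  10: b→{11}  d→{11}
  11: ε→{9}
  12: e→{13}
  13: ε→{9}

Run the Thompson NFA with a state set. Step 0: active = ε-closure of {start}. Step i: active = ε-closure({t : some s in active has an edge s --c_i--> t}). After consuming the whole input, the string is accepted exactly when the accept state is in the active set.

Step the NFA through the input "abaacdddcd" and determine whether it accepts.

Answer: REJECT

Derivation:
S₀ = ε-closure({0}) = {0,1,2,3,4,6,7,8,10,12}
'a' @ 1: {}  — state set empty
rest 'baacdddcd' ignored (set empty)
after full input: {}  (accept=1 not in)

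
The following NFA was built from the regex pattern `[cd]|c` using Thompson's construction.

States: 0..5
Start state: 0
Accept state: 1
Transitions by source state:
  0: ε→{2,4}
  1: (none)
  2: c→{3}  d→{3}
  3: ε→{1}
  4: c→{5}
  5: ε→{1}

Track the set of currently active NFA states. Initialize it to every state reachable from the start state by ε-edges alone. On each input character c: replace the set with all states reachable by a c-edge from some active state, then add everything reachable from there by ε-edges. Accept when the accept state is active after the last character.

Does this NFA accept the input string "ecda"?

start: ε-closure({0}) = {0,2,4}
'e' @ 1: {}  — no active states
rest 'cda' ignored (set empty)
final: {}; accept 1 not in set

Answer: REJECT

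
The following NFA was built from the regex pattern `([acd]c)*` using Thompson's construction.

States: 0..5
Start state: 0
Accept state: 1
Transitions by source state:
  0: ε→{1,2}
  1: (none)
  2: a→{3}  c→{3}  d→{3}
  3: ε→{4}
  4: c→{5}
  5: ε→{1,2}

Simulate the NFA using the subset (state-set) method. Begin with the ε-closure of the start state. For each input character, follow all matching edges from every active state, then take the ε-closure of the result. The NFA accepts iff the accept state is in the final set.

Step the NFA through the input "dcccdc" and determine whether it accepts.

S₀ = ε-closure({0}) = {0,1,2}
'd' @ 1: {3,4}
'c' @ 2: {1,2,5}  [accepting]
'c' @ 3: {3,4}
'c' @ 4: {1,2,5}  [accepting]
'd' @ 5: {3,4}
'c' @ 6: {1,2,5}  [accepting]
end set {1,2,5} — state 1 in

Answer: ACCEPT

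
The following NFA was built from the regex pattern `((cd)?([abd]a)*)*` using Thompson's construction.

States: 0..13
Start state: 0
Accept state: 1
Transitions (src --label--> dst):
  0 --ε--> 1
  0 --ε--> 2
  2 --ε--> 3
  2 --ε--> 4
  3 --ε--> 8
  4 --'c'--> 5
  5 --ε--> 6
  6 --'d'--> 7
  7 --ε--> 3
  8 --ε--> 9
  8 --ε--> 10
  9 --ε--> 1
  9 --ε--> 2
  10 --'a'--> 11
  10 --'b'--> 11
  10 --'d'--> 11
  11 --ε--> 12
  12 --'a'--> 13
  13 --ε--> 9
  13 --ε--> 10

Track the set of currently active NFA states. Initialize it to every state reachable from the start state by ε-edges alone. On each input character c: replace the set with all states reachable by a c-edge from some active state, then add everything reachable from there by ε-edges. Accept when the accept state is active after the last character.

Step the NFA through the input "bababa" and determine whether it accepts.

Answer: ACCEPT

Steps:
start: ε-closure({0}) = {0,1,2,3,4,8,9,10}
'b' @ 1: {11,12}
'a' @ 2: {1,2,3,4,8,9,10,13}  [accepting]
'b' @ 3: {11,12}
'a' @ 4: {1,2,3,4,8,9,10,13}  [accepting]
'b' @ 5: {11,12}
'a' @ 6: {1,2,3,4,8,9,10,13}  [accepting]
end set {1,2,3,4,8,9,10,13} — state 1 in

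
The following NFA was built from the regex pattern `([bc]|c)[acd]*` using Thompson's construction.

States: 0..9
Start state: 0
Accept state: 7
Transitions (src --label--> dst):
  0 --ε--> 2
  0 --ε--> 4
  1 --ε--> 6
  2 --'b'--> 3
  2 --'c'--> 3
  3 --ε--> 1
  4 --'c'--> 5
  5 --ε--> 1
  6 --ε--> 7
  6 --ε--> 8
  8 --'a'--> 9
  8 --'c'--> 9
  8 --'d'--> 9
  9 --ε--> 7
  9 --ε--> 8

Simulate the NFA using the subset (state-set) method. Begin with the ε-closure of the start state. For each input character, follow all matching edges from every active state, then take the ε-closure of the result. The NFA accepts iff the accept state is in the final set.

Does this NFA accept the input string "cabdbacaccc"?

Answer: REJECT

Steps:
start: ε-closure({0}) = {0,2,4}
'c' @ 1: {1,3,5,6,7,8}  ✓accept
'a' @ 2: {7,8,9}  ✓accept
'b' @ 3: {}  — no active states
rest 'dbacaccc' ignored (set empty)
final: {}; accept 7 not in set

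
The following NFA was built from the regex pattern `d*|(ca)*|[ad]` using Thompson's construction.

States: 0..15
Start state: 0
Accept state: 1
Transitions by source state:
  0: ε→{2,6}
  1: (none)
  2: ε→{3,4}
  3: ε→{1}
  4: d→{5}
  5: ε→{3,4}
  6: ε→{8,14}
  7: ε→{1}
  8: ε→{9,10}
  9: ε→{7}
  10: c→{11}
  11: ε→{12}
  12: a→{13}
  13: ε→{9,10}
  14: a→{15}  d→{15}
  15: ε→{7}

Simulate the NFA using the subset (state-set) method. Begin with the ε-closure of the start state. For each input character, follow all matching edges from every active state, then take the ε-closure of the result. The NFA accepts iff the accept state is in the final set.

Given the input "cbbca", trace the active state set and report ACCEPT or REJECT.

Answer: REJECT

Trace:
S₀ = ε-closure({0}) = {0,1,2,3,4,6,7,8,9,10,14}
'c' @ 1: {11,12}
'b' @ 2: {}  — state set empty
rest 'bca' ignored (set empty)
final: {}; accept 1 not in set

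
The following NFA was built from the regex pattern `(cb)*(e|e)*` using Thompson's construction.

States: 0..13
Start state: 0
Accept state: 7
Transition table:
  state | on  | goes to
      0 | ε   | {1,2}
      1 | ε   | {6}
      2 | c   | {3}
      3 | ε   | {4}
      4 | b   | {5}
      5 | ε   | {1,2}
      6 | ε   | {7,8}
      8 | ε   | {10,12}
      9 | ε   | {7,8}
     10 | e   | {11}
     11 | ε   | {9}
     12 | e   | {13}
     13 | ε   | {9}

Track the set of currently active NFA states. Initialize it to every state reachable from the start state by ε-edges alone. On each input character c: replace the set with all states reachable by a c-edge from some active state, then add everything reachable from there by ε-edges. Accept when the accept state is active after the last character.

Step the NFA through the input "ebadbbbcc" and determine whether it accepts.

S₀ = ε-closure({0}) = {0,1,2,6,7,8,10,12}
'e' @ 1: {7,8,9,10,11,12,13}  ✓accept
'b' @ 2: {}  — state set empty
rest 'adbbbcc' ignored (set empty)
end set {} — state 7 not in

Answer: REJECT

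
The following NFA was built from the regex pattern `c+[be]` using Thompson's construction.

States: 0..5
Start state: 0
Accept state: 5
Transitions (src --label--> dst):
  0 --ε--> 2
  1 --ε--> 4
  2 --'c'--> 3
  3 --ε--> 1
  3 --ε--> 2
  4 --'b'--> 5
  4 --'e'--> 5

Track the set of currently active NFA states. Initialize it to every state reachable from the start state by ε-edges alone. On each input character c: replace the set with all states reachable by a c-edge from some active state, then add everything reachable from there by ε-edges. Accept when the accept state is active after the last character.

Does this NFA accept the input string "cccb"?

Answer: ACCEPT

Derivation:
S₀ = ε-closure({0}) = {0,2}
'c' @ 1: {1,2,3,4}
'c' @ 2: {1,2,3,4}
'c' @ 3: {1,2,3,4}
'b' @ 4: {5}  ✓accept
after full input: {5}  (accept=5 in)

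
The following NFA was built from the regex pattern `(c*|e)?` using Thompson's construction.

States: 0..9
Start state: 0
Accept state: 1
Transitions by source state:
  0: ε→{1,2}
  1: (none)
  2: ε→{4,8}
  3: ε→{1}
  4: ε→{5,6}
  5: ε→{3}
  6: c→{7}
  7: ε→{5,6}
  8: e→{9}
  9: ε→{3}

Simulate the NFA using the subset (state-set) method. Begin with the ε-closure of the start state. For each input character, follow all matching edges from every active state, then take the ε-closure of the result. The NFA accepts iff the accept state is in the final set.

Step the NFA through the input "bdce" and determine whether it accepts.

initial (ε-close {0}): {0,1,2,3,4,5,6,8}
'b' @ 1: {}  — dead — no transitions
rest 'dce' ignored (set empty)
after full input: {}  (accept=1 not in)

Answer: REJECT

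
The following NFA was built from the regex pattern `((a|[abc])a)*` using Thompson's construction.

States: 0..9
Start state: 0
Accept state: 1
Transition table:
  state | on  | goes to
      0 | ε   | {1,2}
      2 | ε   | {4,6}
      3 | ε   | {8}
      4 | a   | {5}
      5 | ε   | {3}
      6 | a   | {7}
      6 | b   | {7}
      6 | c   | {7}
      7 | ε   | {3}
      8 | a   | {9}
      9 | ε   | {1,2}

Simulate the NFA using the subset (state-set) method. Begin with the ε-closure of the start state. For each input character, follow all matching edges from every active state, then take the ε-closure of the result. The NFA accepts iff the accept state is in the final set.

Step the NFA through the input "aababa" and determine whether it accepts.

start: ε-closure({0}) = {0,1,2,4,6}
'a' @ 1: {3,5,7,8}
'a' @ 2: {1,2,4,6,9}  (accept∈set)
'b' @ 3: {3,7,8}
'a' @ 4: {1,2,4,6,9}  (accept∈set)
'b' @ 5: {3,7,8}
'a' @ 6: {1,2,4,6,9}  (accept∈set)
final: {1,2,4,6,9}; accept 1 in set

Answer: ACCEPT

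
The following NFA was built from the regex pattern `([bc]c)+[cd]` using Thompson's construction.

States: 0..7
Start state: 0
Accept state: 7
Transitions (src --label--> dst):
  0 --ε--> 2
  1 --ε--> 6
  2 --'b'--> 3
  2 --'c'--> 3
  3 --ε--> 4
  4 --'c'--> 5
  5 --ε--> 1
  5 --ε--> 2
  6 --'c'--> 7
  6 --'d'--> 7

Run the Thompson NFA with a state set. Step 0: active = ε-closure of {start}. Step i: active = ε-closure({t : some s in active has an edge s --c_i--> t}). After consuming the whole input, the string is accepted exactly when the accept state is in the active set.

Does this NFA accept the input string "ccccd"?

Answer: ACCEPT

Steps:
initial (ε-close {0}): {0,2}
'c' @ 1: {3,4}
'c' @ 2: {1,2,5,6}
'c' @ 3: {3,4,7}  ✓accept
'c' @ 4: {1,2,5,6}
'd' @ 5: {7}  ✓accept
end set {7} — state 7 in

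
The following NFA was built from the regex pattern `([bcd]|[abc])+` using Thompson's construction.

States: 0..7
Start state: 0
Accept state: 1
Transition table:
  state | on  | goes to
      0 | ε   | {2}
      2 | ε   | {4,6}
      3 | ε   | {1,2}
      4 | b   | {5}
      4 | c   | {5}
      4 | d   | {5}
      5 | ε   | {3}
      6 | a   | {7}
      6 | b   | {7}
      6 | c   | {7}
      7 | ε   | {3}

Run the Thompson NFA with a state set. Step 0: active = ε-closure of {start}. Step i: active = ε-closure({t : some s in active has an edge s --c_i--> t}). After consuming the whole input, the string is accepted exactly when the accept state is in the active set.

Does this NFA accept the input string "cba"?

initial (ε-close {0}): {0,2,4,6}
'c' @ 1: {1,2,3,4,5,6,7}  ✓accept
'b' @ 2: {1,2,3,4,5,6,7}  ✓accept
'a' @ 3: {1,2,3,4,6,7}  ✓accept
after full input: {1,2,3,4,6,7}  (accept=1 in)

Answer: ACCEPT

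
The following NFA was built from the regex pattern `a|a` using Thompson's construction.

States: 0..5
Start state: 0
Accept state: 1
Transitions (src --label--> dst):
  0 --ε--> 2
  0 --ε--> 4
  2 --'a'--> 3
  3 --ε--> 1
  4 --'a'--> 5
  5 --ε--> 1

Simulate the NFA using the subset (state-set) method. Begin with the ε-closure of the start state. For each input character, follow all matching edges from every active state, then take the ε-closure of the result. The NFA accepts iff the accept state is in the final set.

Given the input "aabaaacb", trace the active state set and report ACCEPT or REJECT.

Answer: REJECT

Steps:
S₀ = ε-closure({0}) = {0,2,4}
'a' @ 1: {1,3,5}  ✓accept
'a' @ 2: {}  — dead — no transitions
rest 'baaacb' ignored (set empty)
end set {} — state 1 not in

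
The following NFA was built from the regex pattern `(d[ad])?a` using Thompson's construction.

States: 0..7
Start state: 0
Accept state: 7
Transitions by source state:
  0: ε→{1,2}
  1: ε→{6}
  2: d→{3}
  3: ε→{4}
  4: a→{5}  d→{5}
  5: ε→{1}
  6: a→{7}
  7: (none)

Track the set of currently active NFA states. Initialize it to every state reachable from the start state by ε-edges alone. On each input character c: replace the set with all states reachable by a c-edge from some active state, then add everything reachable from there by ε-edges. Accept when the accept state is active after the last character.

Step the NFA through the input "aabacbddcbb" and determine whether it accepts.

initial (ε-close {0}): {0,1,2,6}
'a' @ 1: {7}  (accept∈set)
'a' @ 2: {}  — state set empty
rest 'bacbddcbb' ignored (set empty)
end set {} — state 7 not in

Answer: REJECT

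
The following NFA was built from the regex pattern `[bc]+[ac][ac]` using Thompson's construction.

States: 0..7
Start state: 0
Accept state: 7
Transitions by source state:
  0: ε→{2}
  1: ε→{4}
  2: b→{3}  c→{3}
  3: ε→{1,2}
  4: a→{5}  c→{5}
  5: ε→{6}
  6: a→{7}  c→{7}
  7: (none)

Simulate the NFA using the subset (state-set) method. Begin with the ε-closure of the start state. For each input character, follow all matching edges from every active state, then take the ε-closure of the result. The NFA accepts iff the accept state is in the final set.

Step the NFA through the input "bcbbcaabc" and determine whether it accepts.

start: ε-closure({0}) = {0,2}
'b' @ 1: {1,2,3,4}
'c' @ 2: {1,2,3,4,5,6}
'b' @ 3: {1,2,3,4}
'b' @ 4: {1,2,3,4}
'c' @ 5: {1,2,3,4,5,6}
'a' @ 6: {5,6,7}  [accepting]
'a' @ 7: {7}  [accepting]
'b' @ 8: {}  — no active states
rest 'c' ignored (set empty)
final: {}; accept 7 not in set

Answer: REJECT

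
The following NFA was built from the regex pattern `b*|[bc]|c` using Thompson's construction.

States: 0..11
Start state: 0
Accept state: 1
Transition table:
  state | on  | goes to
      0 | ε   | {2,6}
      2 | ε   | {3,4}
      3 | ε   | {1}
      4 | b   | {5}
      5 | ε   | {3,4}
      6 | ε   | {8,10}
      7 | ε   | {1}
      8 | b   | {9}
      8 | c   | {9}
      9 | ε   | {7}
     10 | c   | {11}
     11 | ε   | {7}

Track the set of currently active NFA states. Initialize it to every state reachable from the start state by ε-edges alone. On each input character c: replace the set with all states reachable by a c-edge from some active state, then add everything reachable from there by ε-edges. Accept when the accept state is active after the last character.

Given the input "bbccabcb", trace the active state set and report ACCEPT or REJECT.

Answer: REJECT

Steps:
S₀ = ε-closure({0}) = {0,1,2,3,4,6,8,10}
'b' @ 1: {1,3,4,5,7,9}  [accepting]
'b' @ 2: {1,3,4,5}  [accepting]
'c' @ 3: {}  — dead — no transitions
rest 'cabcb' ignored (set empty)
final: {}; accept 1 not in set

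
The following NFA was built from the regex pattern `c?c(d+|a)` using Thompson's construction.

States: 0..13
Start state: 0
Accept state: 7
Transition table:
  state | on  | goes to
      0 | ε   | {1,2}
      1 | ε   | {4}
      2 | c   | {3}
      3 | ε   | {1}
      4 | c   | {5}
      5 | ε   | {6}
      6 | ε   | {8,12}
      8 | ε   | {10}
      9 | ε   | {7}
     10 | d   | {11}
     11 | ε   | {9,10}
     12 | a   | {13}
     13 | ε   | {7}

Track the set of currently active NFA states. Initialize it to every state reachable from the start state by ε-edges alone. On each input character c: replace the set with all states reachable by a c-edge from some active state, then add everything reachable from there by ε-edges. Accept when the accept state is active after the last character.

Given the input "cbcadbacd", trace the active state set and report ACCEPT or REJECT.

initial (ε-close {0}): {0,1,2,4}
'c' @ 1: {1,3,4,5,6,8,10,12}
'b' @ 2: {}  — state set empty
rest 'cadbacd' ignored (set empty)
end set {} — state 7 not in

Answer: REJECT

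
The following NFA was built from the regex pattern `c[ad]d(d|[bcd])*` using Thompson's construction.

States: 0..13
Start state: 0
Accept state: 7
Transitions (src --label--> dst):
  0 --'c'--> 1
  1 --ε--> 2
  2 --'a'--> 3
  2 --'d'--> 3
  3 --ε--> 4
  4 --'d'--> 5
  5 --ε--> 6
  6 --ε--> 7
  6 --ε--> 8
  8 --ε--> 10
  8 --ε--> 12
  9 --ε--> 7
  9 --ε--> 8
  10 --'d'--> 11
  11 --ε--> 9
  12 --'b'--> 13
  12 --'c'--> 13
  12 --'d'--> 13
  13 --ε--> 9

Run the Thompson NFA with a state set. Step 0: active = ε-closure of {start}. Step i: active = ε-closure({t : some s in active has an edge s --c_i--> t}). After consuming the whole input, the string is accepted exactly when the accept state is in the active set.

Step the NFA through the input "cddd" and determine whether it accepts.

Answer: ACCEPT

Derivation:
start: ε-closure({0}) = {0}
'c' @ 1: {1,2}
'd' @ 2: {3,4}
'd' @ 3: {5,6,7,8,10,12}  [accepting]
'd' @ 4: {7,8,9,10,11,12,13}  [accepting]
final: {7,8,9,10,11,12,13}; accept 7 in set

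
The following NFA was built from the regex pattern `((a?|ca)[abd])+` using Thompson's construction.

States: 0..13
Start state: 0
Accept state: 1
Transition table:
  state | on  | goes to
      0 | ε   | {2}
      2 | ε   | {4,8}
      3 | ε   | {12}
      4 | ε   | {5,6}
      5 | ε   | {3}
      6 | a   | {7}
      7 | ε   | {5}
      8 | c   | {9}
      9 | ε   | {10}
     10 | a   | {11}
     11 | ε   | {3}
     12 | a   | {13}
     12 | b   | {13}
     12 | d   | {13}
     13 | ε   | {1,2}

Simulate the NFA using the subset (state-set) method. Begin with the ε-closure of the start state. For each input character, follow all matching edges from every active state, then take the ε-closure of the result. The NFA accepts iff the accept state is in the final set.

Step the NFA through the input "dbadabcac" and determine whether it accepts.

Answer: REJECT

Derivation:
start: ε-closure({0}) = {0,2,3,4,5,6,8,12}
'd' @ 1: {1,2,3,4,5,6,8,12,13}  [accepting]
'b' @ 2: {1,2,3,4,5,6,8,12,13}  [accepting]
'a' @ 3: {1,2,3,4,5,6,7,8,12,13}  [accepting]
'd' @ 4: {1,2,3,4,5,6,8,12,13}  [accepting]
'a' @ 5: {1,2,3,4,5,6,7,8,12,13}  [accepting]
'b' @ 6: {1,2,3,4,5,6,8,12,13}  [accepting]
'c' @ 7: {9,10}
'a' @ 8: {3,11,12}
'c' @ 9: {}  — no active states
after full input: {}  (accept=1 not in)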